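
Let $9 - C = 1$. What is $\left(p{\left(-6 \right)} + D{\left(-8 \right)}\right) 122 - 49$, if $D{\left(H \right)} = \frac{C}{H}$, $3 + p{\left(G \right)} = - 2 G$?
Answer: $927$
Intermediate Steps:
$p{\left(G \right)} = -3 - 2 G$
$C = 8$ ($C = 9 - 1 = 8$)
$D{\left(H \right)} = \frac{8}{H}$
$\left(p{\left(-6 \right)} + D{\left(-8 \right)}\right) 122 - 49 = \left(\left(-3 - -12\right) + \frac{8}{-8}\right) 122 - 49 = \left(\left(-3 + 12\right) + 8 \left(- \frac{1}{8}\right)\right) 122 - 49 = \left(9 - 1\right) 122 - 49 = 8 \cdot 122 - 49 = 976 - 49 = 927$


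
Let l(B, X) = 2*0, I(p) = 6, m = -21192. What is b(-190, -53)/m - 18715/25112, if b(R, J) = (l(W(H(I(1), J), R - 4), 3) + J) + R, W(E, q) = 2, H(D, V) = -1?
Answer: -8135543/11086948 ≈ -0.73379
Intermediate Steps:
l(B, X) = 0
b(R, J) = J + R (b(R, J) = (0 + J) + R = J + R)
b(-190, -53)/m - 18715/25112 = (-53 - 190)/(-21192) - 18715/25112 = -243*(-1/21192) - 18715*1/25112 = 81/7064 - 18715/25112 = -8135543/11086948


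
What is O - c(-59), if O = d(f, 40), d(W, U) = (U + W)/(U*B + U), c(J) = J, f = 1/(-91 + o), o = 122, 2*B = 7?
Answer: 330461/5580 ≈ 59.222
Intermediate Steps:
B = 7/2 (B = (1/2)*7 = 7/2 ≈ 3.5000)
f = 1/31 (f = 1/(-91 + 122) = 1/31 ≈ 0.032258)
d(W, U) = 2*(U + W)/(9*U) (d(W, U) = (U + W)/(U*(7/2) + U) = (U + W)/(7*U/2 + U) = (U + W)/((9*U/2)) = (U + W)*(2/(9*U)) = 2*(U + W)/(9*U))
O = 1241/5580 (O = (2/9)*(40 + 1/31)/40 = (2/9)*(1/40)*(1241/31) = 1241/5580 ≈ 0.22240)
O - c(-59) = 1241/5580 - 1*(-59) = 1241/5580 + 59 = 330461/5580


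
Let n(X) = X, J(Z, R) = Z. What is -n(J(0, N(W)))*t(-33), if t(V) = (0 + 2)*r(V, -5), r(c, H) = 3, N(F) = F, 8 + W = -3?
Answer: 0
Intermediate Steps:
W = -11 (W = -8 - 3 = -11)
t(V) = 6 (t(V) = (0 + 2)*3 = 2*3 = 6)
-n(J(0, N(W)))*t(-33) = -0*6 = -1*0 = 0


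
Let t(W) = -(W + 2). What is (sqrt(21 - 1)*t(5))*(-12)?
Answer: 168*sqrt(5) ≈ 375.66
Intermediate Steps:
t(W) = -2 - W (t(W) = -(2 + W) = -2 - W)
(sqrt(21 - 1)*t(5))*(-12) = (sqrt(21 - 1)*(-2 - 1*5))*(-12) = (sqrt(20)*(-2 - 5))*(-12) = ((2*sqrt(5))*(-7))*(-12) = -14*sqrt(5)*(-12) = 168*sqrt(5)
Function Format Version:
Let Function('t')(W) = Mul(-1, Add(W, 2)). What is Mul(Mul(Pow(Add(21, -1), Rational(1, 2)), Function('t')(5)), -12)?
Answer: Mul(168, Pow(5, Rational(1, 2))) ≈ 375.66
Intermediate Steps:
Function('t')(W) = Add(-2, Mul(-1, W)) (Function('t')(W) = Mul(-1, Add(2, W)) = Add(-2, Mul(-1, W)))
Mul(Mul(Pow(Add(21, -1), Rational(1, 2)), Function('t')(5)), -12) = Mul(Mul(Pow(Add(21, -1), Rational(1, 2)), Add(-2, Mul(-1, 5))), -12) = Mul(Mul(Pow(20, Rational(1, 2)), Add(-2, -5)), -12) = Mul(Mul(Mul(2, Pow(5, Rational(1, 2))), -7), -12) = Mul(Mul(-14, Pow(5, Rational(1, 2))), -12) = Mul(168, Pow(5, Rational(1, 2)))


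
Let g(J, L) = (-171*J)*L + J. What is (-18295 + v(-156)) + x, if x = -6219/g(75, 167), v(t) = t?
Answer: -13172166827/713900 ≈ -18451.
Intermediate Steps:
g(J, L) = J - 171*J*L (g(J, L) = -171*J*L + J = J - 171*J*L)
x = 2073/713900 (x = -6219*1/(75*(1 - 171*167)) = -6219*1/(75*(1 - 28557)) = -6219/(75*(-28556)) = -6219/(-2141700) = -6219*(-1/2141700) = 2073/713900 ≈ 0.0029038)
(-18295 + v(-156)) + x = (-18295 - 156) + 2073/713900 = -18451 + 2073/713900 = -13172166827/713900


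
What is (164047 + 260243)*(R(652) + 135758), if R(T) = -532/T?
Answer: 9388867746090/163 ≈ 5.7600e+10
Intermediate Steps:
(164047 + 260243)*(R(652) + 135758) = (164047 + 260243)*(-532/652 + 135758) = 424290*(-532*1/652 + 135758) = 424290*(-133/163 + 135758) = 424290*(22128421/163) = 9388867746090/163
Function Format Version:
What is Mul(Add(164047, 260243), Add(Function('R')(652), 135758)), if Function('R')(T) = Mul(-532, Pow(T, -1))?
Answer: Rational(9388867746090, 163) ≈ 5.7600e+10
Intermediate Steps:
Mul(Add(164047, 260243), Add(Function('R')(652), 135758)) = Mul(Add(164047, 260243), Add(Mul(-532, Pow(652, -1)), 135758)) = Mul(424290, Add(Mul(-532, Rational(1, 652)), 135758)) = Mul(424290, Add(Rational(-133, 163), 135758)) = Mul(424290, Rational(22128421, 163)) = Rational(9388867746090, 163)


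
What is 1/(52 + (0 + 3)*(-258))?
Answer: -1/722 ≈ -0.0013850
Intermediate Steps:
1/(52 + (0 + 3)*(-258)) = 1/(52 + 3*(-258)) = 1/(52 - 774) = 1/(-722) = -1/722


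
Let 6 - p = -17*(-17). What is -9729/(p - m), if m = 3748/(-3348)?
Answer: 354051/10258 ≈ 34.515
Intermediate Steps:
m = -937/837 (m = 3748*(-1/3348) = -937/837 ≈ -1.1195)
p = -283 (p = 6 - (-17)*(-17) = 6 - 1*289 = 6 - 289 = -283)
-9729/(p - m) = -9729/(-283 - 1*(-937/837)) = -9729/(-283 + 937/837) = -9729/(-235934/837) = -9729*(-837/235934) = 354051/10258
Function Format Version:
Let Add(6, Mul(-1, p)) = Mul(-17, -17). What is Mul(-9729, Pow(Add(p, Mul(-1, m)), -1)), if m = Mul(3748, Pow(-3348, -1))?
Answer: Rational(354051, 10258) ≈ 34.515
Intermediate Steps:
m = Rational(-937, 837) (m = Mul(3748, Rational(-1, 3348)) = Rational(-937, 837) ≈ -1.1195)
p = -283 (p = Add(6, Mul(-1, Mul(-17, -17))) = Add(6, Mul(-1, 289)) = Add(6, -289) = -283)
Mul(-9729, Pow(Add(p, Mul(-1, m)), -1)) = Mul(-9729, Pow(Add(-283, Mul(-1, Rational(-937, 837))), -1)) = Mul(-9729, Pow(Add(-283, Rational(937, 837)), -1)) = Mul(-9729, Pow(Rational(-235934, 837), -1)) = Mul(-9729, Rational(-837, 235934)) = Rational(354051, 10258)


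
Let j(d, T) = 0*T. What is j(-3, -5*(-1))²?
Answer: 0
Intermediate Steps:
j(d, T) = 0
j(-3, -5*(-1))² = 0² = 0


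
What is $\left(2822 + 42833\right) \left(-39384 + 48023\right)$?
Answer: $394413545$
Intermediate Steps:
$\left(2822 + 42833\right) \left(-39384 + 48023\right) = 45655 \cdot 8639 = 394413545$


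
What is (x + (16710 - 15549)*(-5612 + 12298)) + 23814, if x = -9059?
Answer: 7777201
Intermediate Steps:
(x + (16710 - 15549)*(-5612 + 12298)) + 23814 = (-9059 + (16710 - 15549)*(-5612 + 12298)) + 23814 = (-9059 + 1161*6686) + 23814 = (-9059 + 7762446) + 23814 = 7753387 + 23814 = 7777201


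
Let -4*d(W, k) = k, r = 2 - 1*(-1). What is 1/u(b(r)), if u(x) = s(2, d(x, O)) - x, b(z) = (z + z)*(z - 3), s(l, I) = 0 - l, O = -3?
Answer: -1/2 ≈ -0.50000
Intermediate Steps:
r = 3 (r = 2 + 1 = 3)
d(W, k) = -k/4
s(l, I) = -l
b(z) = 2*z*(-3 + z) (b(z) = (2*z)*(-3 + z) = 2*z*(-3 + z))
u(x) = -2 - x (u(x) = -1*2 - x = -2 - x)
1/u(b(r)) = 1/(-2 - 2*3*(-3 + 3)) = 1/(-2 - 2*3*0) = 1/(-2 - 1*0) = 1/(-2 + 0) = 1/(-2) = -1/2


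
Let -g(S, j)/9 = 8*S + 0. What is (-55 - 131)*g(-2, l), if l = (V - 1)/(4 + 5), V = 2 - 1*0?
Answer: -26784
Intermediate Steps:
V = 2 (V = 2 + 0 = 2)
l = ⅑ (l = (2 - 1)/(4 + 5) = 1/9 = 1*(⅑) = ⅑ ≈ 0.11111)
g(S, j) = -72*S (g(S, j) = -9*(8*S + 0) = -72*S)
(-55 - 131)*g(-2, l) = (-55 - 131)*(-72*(-2)) = -186*144 = -26784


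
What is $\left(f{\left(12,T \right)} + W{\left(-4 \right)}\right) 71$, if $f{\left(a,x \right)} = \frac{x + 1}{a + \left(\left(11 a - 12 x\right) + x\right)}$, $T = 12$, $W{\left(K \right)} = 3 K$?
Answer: $- \frac{9301}{12} \approx -775.08$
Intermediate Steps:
$f{\left(a,x \right)} = \frac{1 + x}{- 11 x + 12 a}$ ($f{\left(a,x \right)} = \frac{1 + x}{a + \left(\left(- 12 x + 11 a\right) + x\right)} = \frac{1 + x}{a + \left(- 11 x + 11 a\right)} = \frac{1 + x}{- 11 x + 12 a}$)
$\left(f{\left(12,T \right)} + W{\left(-4 \right)}\right) 71 = \left(\frac{1 + 12}{\left(-11\right) 12 + 12 \cdot 12} + 3 \left(-4\right)\right) 71 = \left(\frac{1}{-132 + 144} \cdot 13 - 12\right) 71 = \left(\frac{1}{12} \cdot 13 - 12\right) 71 = \left(\frac{13}{12} - 12\right) 71 = \left(- \frac{131}{12}\right) 71 = - \frac{9301}{12}$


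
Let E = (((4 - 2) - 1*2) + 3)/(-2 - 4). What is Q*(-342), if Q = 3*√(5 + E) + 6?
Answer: -2052 - 1539*√2 ≈ -4228.5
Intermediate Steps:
E = -½ (E = ((2 - 2) + 3)/(-6) = (0 + 3)*(-⅙) = 3*(-⅙) = -½ ≈ -0.50000)
Q = 6 + 9*√2/2 (Q = 3*√(5 - ½) + 6 = 3*√(9/2) + 6 = 3*(3*√2/2) + 6 = 9*√2/2 + 6 = 6 + 9*√2/2 ≈ 12.364)
Q*(-342) = (6 + 9*√2/2)*(-342) = -2052 - 1539*√2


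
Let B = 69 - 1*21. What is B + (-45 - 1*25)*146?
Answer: -10172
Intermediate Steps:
B = 48 (B = 69 - 21 = 48)
B + (-45 - 1*25)*146 = 48 + (-45 - 1*25)*146 = 48 + (-45 - 25)*146 = 48 - 70*146 = 48 - 10220 = -10172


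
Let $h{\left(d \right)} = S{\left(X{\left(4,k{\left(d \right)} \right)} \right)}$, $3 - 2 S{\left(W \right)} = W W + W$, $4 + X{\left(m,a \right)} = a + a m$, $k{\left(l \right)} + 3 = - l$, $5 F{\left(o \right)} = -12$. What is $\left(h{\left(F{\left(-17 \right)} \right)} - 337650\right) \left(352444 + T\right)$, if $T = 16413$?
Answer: $- \frac{249103517523}{2} \approx -1.2455 \cdot 10^{11}$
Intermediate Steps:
$F{\left(o \right)} = - \frac{12}{5}$ ($F{\left(o \right)} = \frac{1}{5} \left(-12\right) = - \frac{12}{5}$)
$k{\left(l \right)} = -3 - l$
$X{\left(m,a \right)} = -4 + a + a m$ ($X{\left(m,a \right)} = -4 + \left(a + a m\right) = -4 + a + a m$)
$S{\left(W \right)} = \frac{3}{2} - \frac{W}{2} - \frac{W^{2}}{2}$ ($S{\left(W \right)} = \frac{3}{2} - \frac{W W + W}{2} = \frac{3}{2} - \frac{W^{2} + W}{2} = \frac{3}{2} - \frac{W + W^{2}}{2} = \frac{3}{2} - \left(\frac{W}{2} + \frac{W^{2}}{2}\right) = \frac{3}{2} - \frac{W}{2} - \frac{W^{2}}{2}$)
$h{\left(d \right)} = 11 - \frac{\left(-19 - 5 d\right)^{2}}{2} + \frac{5 d}{2}$ ($h{\left(d \right)} = \frac{3}{2} - \frac{-4 - \left(3 + d\right) + \left(-3 - d\right) 4}{2} - \frac{\left(-4 - \left(3 + d\right) + \left(-3 - d\right) 4\right)^{2}}{2} = \frac{3}{2} - \frac{-4 - \left(3 + d\right) - \left(12 + 4 d\right)}{2} - \frac{\left(-4 - \left(3 + d\right) - \left(12 + 4 d\right)\right)^{2}}{2} = \frac{3}{2} - \frac{-19 - 5 d}{2} - \frac{\left(-19 - 5 d\right)^{2}}{2} = \frac{3}{2} + \left(\frac{19}{2} + \frac{5 d}{2}\right) - \frac{\left(-19 - 5 d\right)^{2}}{2} = 11 - \frac{\left(-19 - 5 d\right)^{2}}{2} + \frac{5 d}{2}$)
$\left(h{\left(F{\left(-17 \right)} \right)} - 337650\right) \left(352444 + T\right) = \left(\left(11 - \frac{\left(19 + 5 \left(- \frac{12}{5}\right)\right)^{2}}{2} + \frac{5}{2} \left(- \frac{12}{5}\right)\right) - 337650\right) \left(352444 + 16413\right) = \left(\left(11 - \frac{\left(19 - 12\right)^{2}}{2} - 6\right) - 337650\right) 368857 = \left(\left(11 - \frac{7^{2}}{2} - 6\right) - 337650\right) 368857 = \left(\left(11 - \frac{49}{2} - 6\right) - 337650\right) 368857 = \left(- \frac{39}{2} - 337650\right) 368857 = \left(- \frac{675339}{2}\right) 368857 = - \frac{249103517523}{2}$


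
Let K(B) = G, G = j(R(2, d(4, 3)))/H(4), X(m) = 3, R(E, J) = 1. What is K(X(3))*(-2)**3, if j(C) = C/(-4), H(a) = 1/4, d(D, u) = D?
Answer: 8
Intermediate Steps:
H(a) = 1/4
j(C) = -C/4 (j(C) = C*(-1/4) = -C/4)
G = -1 (G = (-1/4*1)/(1/4) = -1/4*4 = -1)
K(B) = -1
K(X(3))*(-2)**3 = -1*(-2)**3 = -1*(-8) = 8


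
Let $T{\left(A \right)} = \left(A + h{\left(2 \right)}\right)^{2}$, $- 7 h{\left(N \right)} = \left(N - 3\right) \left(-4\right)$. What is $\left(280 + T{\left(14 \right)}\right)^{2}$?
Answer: $\frac{508773136}{2401} \approx 2.119 \cdot 10^{5}$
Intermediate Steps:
$h{\left(N \right)} = - \frac{12}{7} + \frac{4 N}{7}$ ($h{\left(N \right)} = - \frac{\left(N - 3\right) \left(-4\right)}{7} = - \frac{\left(-3 + N\right) \left(-4\right)}{7} = - \frac{12 - 4 N}{7} = - \frac{12}{7} + \frac{4 N}{7}$)
$T{\left(A \right)} = \left(- \frac{4}{7} + A\right)^{2}$ ($T{\left(A \right)} = \left(A + \left(- \frac{12}{7} + \frac{4}{7} \cdot 2\right)\right)^{2} = \left(A + \left(- \frac{12}{7} + \frac{8}{7}\right)\right)^{2} = \left(A - \frac{4}{7}\right)^{2} = \left(- \frac{4}{7} + A\right)^{2}$)
$\left(280 + T{\left(14 \right)}\right)^{2} = \left(280 + \frac{\left(-4 + 7 \cdot 14\right)^{2}}{49}\right)^{2} = \left(280 + \frac{\left(-4 + 98\right)^{2}}{49}\right)^{2} = \left(280 + \frac{94^{2}}{49}\right)^{2} = \left(280 + \frac{1}{49} \cdot 8836\right)^{2} = \left(280 + \frac{8836}{49}\right)^{2} = \left(\frac{22556}{49}\right)^{2} = \frac{508773136}{2401}$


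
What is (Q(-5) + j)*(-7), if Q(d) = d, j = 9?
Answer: -28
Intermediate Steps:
(Q(-5) + j)*(-7) = (-5 + 9)*(-7) = 4*(-7) = -28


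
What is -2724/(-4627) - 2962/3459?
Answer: -4282858/16004793 ≈ -0.26760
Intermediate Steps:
-2724/(-4627) - 2962/3459 = -2724*(-1/4627) - 2962*1/3459 = 2724/4627 - 2962/3459 = -4282858/16004793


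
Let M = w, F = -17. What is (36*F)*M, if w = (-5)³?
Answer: 76500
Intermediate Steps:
w = -125
M = -125
(36*F)*M = (36*(-17))*(-125) = -612*(-125) = 76500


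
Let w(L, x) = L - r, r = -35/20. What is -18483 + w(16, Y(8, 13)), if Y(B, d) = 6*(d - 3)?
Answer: -73861/4 ≈ -18465.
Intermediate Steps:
r = -7/4 (r = -35*1/20 = -7/4 ≈ -1.7500)
Y(B, d) = -18 + 6*d (Y(B, d) = 6*(-3 + d) = -18 + 6*d)
w(L, x) = 7/4 + L (w(L, x) = L - 1*(-7/4) = L + 7/4 = 7/4 + L)
-18483 + w(16, Y(8, 13)) = -18483 + (7/4 + 16) = -18483 + 71/4 = -73861/4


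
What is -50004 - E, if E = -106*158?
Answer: -33256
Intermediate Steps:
E = -16748
-50004 - E = -50004 - 1*(-16748) = -50004 + 16748 = -33256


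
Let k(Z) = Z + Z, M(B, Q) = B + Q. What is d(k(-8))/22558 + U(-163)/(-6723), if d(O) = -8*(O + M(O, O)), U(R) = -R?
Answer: -547661/75828717 ≈ -0.0072223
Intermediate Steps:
k(Z) = 2*Z
d(O) = -24*O (d(O) = -8*(O + (O + O)) = -8*(O + 2*O) = -24*O)
d(k(-8))/22558 + U(-163)/(-6723) = -48*(-8)/22558 - 1*(-163)/(-6723) = -24*(-16)*(1/22558) + 163*(-1/6723) = 384*(1/22558) - 163/6723 = 192/11279 - 163/6723 = -547661/75828717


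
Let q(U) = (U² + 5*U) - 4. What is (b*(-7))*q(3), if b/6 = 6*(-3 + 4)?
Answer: -5040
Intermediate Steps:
q(U) = -4 + U² + 5*U
b = 36 (b = 6*(6*(-3 + 4)) = 6*(6*1) = 6*6 = 36)
(b*(-7))*q(3) = (36*(-7))*(-4 + 3² + 5*3) = -252*(-4 + 9 + 15) = -252*20 = -5040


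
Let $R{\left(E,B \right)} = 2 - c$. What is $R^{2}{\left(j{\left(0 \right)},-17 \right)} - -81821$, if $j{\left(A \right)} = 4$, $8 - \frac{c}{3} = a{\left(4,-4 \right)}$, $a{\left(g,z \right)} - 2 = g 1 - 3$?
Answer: $81990$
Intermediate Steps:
$a{\left(g,z \right)} = -1 + g$ ($a{\left(g,z \right)} = 2 + \left(g 1 - 3\right) = 2 + \left(g - 3\right) = 2 + \left(-3 + g\right) = -1 + g$)
$c = 15$ ($c = 24 - 3 \left(-1 + 4\right) = 24 - 9 = 15$)
$R{\left(E,B \right)} = -13$ ($R{\left(E,B \right)} = 2 - 15 = -13$)
$R^{2}{\left(j{\left(0 \right)},-17 \right)} - -81821 = \left(-13\right)^{2} - -81821 = 169 + 81821 = 81990$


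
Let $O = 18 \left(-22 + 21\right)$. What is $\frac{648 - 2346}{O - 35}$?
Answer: $\frac{1698}{53} \approx 32.038$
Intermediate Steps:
$O = -18$ ($O = 18 \left(-1\right) = -18$)
$\frac{648 - 2346}{O - 35} = \frac{648 - 2346}{-18 - 35} = - \frac{1698}{-53} = \left(-1698\right) \left(- \frac{1}{53}\right) = \frac{1698}{53}$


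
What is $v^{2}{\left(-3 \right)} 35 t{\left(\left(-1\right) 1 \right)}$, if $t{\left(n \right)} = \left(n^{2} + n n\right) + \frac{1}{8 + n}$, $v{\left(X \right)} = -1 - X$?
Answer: $300$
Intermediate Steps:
$t{\left(n \right)} = \frac{1}{8 + n} + 2 n^{2}$ ($t{\left(n \right)} = \left(n^{2} + n^{2}\right) + \frac{1}{8 + n} = 2 n^{2} + \frac{1}{8 + n} = \frac{1}{8 + n} + 2 n^{2}$)
$v^{2}{\left(-3 \right)} 35 t{\left(\left(-1\right) 1 \right)} = \left(-1 - -3\right)^{2} \cdot 35 \frac{1 + 2 \left(\left(-1\right) 1\right)^{3} + 16 \left(\left(-1\right) 1\right)^{2}}{8 - 1} = \left(-1 + 3\right)^{2} \cdot 35 \frac{1 + 2 \left(-1\right)^{3} + 16 \left(-1\right)^{2}}{8 - 1} = 2^{2} \cdot 35 \frac{1 + 2 \left(-1\right) + 16 \cdot 1}{7} = 4 \cdot 35 \frac{1 - 2 + 16}{7} = 140 \cdot \frac{1}{7} \cdot 15 = 140 \cdot \frac{15}{7} = 300$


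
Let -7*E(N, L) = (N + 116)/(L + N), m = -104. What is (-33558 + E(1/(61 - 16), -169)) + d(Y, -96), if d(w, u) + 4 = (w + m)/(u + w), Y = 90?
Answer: -5358926149/159684 ≈ -33560.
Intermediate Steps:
E(N, L) = -(116 + N)/(7*(L + N)) (E(N, L) = -(N + 116)/(7*(L + N)) = -(116 + N)/(7*(L + N)))
d(w, u) = -4 + (-104 + w)/(u + w) (d(w, u) = -4 + (w - 104)/(u + w) = -4 + (-104 + w)/(u + w))
(-33558 + E(1/(61 - 16), -169)) + d(Y, -96) = (-33558 + (-116 - 1/(61 - 16))/(7*(-169 + 1/(61 - 16)))) + (-104 - 4*(-96) - 3*90)/(-96 + 90) = (-33558 + (-116 - 1/45)/(7*(-169 + 1/45))) + (-104 + 384 - 270)/(-6) = (-33558 + (-116 - 1*1/45)/(7*(-169 + 1/45))) - ⅙*10 = (-33558 + (-116 - 1/45)/(7*(-7604/45))) - 5/3 = (-33558 + (⅐)*(-45/7604)*(-5221/45)) - 5/3 = (-33558 + 5221/53228) - 5/3 = -1786220003/53228 - 5/3 = -5358926149/159684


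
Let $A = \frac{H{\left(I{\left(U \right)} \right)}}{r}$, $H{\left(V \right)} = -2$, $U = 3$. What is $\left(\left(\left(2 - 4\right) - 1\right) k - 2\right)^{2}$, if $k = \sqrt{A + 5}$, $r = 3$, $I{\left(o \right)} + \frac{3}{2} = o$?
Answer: $43 + 4 \sqrt{39} \approx 67.98$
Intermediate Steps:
$I{\left(o \right)} = - \frac{3}{2} + o$
$A = - \frac{2}{3} \approx -0.66667$
$k = \frac{\sqrt{39}}{3}$ ($k = \sqrt{- \frac{2}{3} + 5} = \sqrt{\frac{13}{3}} = \frac{\sqrt{39}}{3} \approx 2.0817$)
$\left(\left(\left(2 - 4\right) - 1\right) k - 2\right)^{2} = \left(\left(\left(2 - 4\right) - 1\right) \frac{\sqrt{39}}{3} - 2\right)^{2} = \left(\left(-2 - 1\right) \frac{\sqrt{39}}{3} - 2\right)^{2} = \left(- 3 \frac{\sqrt{39}}{3} - 2\right)^{2} = \left(- \sqrt{39} - 2\right)^{2} = \left(-2 - \sqrt{39}\right)^{2}$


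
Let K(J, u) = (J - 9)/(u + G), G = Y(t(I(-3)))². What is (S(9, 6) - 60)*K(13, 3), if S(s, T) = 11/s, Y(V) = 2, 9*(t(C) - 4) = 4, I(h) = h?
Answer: -2116/63 ≈ -33.587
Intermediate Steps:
t(C) = 40/9 (t(C) = 4 + (⅑)*4 = 4 + 4/9 = 40/9)
G = 4 (G = 2² = 4)
K(J, u) = (-9 + J)/(4 + u) (K(J, u) = (J - 9)/(u + 4) = (-9 + J)/(4 + u))
(S(9, 6) - 60)*K(13, 3) = (11/9 - 60)*((-9 + 13)/(4 + 3)) = (11*(⅑) - 60)*(4/7) = (11/9 - 60)*((⅐)*4) = -529/9*4/7 = -2116/63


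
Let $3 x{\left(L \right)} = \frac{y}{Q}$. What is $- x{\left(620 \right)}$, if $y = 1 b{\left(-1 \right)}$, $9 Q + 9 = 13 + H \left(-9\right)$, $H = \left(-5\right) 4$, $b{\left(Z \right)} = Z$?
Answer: $\frac{3}{184} \approx 0.016304$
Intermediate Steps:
$H = -20$
$Q = \frac{184}{9}$ ($Q = -1 + \frac{13 - -180}{9} = -1 + \frac{13 + 180}{9} = -1 + \frac{1}{9} \cdot 193 = -1 + \frac{193}{9} = \frac{184}{9} \approx 20.444$)
$y = -1$ ($y = 1 \left(-1\right) = -1$)
$x{\left(L \right)} = - \frac{3}{184}$ ($x{\left(L \right)} = \frac{\left(-1\right) \frac{1}{\frac{184}{9}}}{3} = \frac{\left(-1\right) \frac{9}{184}}{3} = \frac{1}{3} \left(- \frac{9}{184}\right) = - \frac{3}{184}$)
$- x{\left(620 \right)} = \left(-1\right) \left(- \frac{3}{184}\right) = \frac{3}{184}$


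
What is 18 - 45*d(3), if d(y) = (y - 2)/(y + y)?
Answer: 21/2 ≈ 10.500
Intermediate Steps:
d(y) = (-2 + y)/(2*y) (d(y) = (-2 + y)/((2*y)) = (-2 + y)*(1/(2*y)) = (-2 + y)/(2*y))
18 - 45*d(3) = 18 - 45*(-2 + 3)/(2*3) = 18 - 45/(2*3) = 18 - 45*⅙ = 18 - 15/2 = 21/2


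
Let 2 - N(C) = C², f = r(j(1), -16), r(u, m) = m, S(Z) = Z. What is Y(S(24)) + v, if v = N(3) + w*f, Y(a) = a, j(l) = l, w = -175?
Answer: 2817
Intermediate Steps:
f = -16
N(C) = 2 - C²
v = 2793 (v = (2 - 1*3²) - 175*(-16) = (2 - 1*9) + 2800 = (2 - 9) + 2800 = -7 + 2800 = 2793)
Y(S(24)) + v = 24 + 2793 = 2817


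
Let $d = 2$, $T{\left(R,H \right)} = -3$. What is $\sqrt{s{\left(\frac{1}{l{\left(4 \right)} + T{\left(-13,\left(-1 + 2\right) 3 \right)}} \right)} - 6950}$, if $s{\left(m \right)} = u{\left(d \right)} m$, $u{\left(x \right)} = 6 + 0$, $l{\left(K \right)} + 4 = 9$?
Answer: $i \sqrt{6947} \approx 83.349 i$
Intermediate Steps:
$l{\left(K \right)} = 5$ ($l{\left(K \right)} = -4 + 9 = 5$)
$u{\left(x \right)} = 6$
$s{\left(m \right)} = 6 m$
$\sqrt{s{\left(\frac{1}{l{\left(4 \right)} + T{\left(-13,\left(-1 + 2\right) 3 \right)}} \right)} - 6950} = \sqrt{\frac{6}{5 - 3} - 6950} = \sqrt{\frac{6}{2} - 6950} = \sqrt{6 \cdot \frac{1}{2} - 6950} = \sqrt{3 - 6950} = \sqrt{-6947} = i \sqrt{6947}$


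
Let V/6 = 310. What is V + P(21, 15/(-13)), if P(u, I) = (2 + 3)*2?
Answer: 1870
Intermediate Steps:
V = 1860 (V = 6*310 = 1860)
P(u, I) = 10 (P(u, I) = 5*2 = 10)
V + P(21, 15/(-13)) = 1860 + 10 = 1870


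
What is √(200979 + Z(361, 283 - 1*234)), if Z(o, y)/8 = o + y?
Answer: √204259 ≈ 451.95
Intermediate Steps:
Z(o, y) = 8*o + 8*y (Z(o, y) = 8*(o + y) = 8*o + 8*y)
√(200979 + Z(361, 283 - 1*234)) = √(200979 + (8*361 + 8*(283 - 1*234))) = √(200979 + (2888 + 8*(283 - 234))) = √(200979 + (2888 + 8*49)) = √(200979 + (2888 + 392)) = √(200979 + 3280) = √204259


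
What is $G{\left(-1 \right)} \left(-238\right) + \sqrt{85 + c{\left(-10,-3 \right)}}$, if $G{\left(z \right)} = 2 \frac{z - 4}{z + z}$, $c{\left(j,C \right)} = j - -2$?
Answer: $-1190 + \sqrt{77} \approx -1181.2$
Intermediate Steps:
$c{\left(j,C \right)} = 2 + j$ ($c{\left(j,C \right)} = j + 2 = 2 + j$)
$G{\left(z \right)} = \frac{-4 + z}{z}$ ($G{\left(z \right)} = 2 \frac{-4 + z}{2 z} = \frac{-4 + z}{z}$)
$G{\left(-1 \right)} \left(-238\right) + \sqrt{85 + c{\left(-10,-3 \right)}} = \frac{-4 - 1}{-1} \left(-238\right) + \sqrt{85 + \left(2 - 10\right)} = \left(-1\right) \left(-5\right) \left(-238\right) + \sqrt{85 - 8} = 5 \left(-238\right) + \sqrt{77} = -1190 + \sqrt{77}$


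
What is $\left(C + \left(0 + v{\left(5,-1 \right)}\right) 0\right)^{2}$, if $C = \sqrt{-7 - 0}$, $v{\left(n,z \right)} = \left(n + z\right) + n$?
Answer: $-7$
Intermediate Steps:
$v{\left(n,z \right)} = z + 2 n$
$C = i \sqrt{7}$ ($C = \sqrt{-7 + 0} = \sqrt{-7} = i \sqrt{7} \approx 2.6458 i$)
$\left(C + \left(0 + v{\left(5,-1 \right)}\right) 0\right)^{2} = \left(i \sqrt{7} + \left(0 + \left(-1 + 2 \cdot 5\right)\right) 0\right)^{2} = \left(i \sqrt{7} + \left(0 + \left(-1 + 10\right)\right) 0\right)^{2} = \left(i \sqrt{7} + \left(0 + 9\right) 0\right)^{2} = \left(i \sqrt{7} + 9 \cdot 0\right)^{2} = \left(i \sqrt{7} + 0\right)^{2} = \left(i \sqrt{7}\right)^{2} = -7$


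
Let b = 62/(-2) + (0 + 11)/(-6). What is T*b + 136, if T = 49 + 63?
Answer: -10624/3 ≈ -3541.3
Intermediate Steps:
T = 112
b = -197/6 (b = 62*(-½) + 11*(-⅙) = -31 - 11/6 = -197/6 ≈ -32.833)
T*b + 136 = 112*(-197/6) + 136 = -11032/3 + 136 = -10624/3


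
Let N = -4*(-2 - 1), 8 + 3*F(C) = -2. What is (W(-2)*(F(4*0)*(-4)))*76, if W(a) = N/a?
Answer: -6080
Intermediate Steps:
F(C) = -10/3 (F(C) = -8/3 + (⅓)*(-2) = -8/3 - ⅔ = -10/3)
N = 12 (N = -4*(-3) = 12)
W(a) = 12/a
(W(-2)*(F(4*0)*(-4)))*76 = ((12/(-2))*(-10/3*(-4)))*76 = ((12*(-½))*(40/3))*76 = -6*40/3*76 = -80*76 = -6080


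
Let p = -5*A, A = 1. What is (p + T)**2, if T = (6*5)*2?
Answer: 3025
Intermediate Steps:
p = -5 (p = -5*1 = -5)
T = 60 (T = 30*2 = 60)
(p + T)**2 = (-5 + 60)**2 = 55**2 = 3025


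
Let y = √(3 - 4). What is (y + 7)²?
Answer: (7 + I)² ≈ 48.0 + 14.0*I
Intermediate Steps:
y = I (y = √(-1) = I ≈ 1.0*I)
(y + 7)² = (I + 7)² = (7 + I)²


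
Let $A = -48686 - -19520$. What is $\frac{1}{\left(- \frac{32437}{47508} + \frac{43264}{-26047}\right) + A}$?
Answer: $- \frac{1237440876}{36094100862067} \approx -3.4284 \cdot 10^{-5}$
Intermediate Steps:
$A = -29166$ ($A = -48686 + 19520 = -29166$)
$\frac{1}{\left(- \frac{32437}{47508} + \frac{43264}{-26047}\right) + A} = \frac{1}{\left(- \frac{32437}{47508} + \frac{43264}{-26047}\right) - 29166} = \frac{1}{\left(\left(-32437\right) \frac{1}{47508} + 43264 \left(- \frac{1}{26047}\right)\right) - 29166} = \frac{1}{\left(- \frac{32437}{47508} - \frac{43264}{26047}\right) - 29166} = \frac{1}{- \frac{2900272651}{1237440876} - 29166} = \frac{1}{- \frac{36094100862067}{1237440876}} = - \frac{1237440876}{36094100862067}$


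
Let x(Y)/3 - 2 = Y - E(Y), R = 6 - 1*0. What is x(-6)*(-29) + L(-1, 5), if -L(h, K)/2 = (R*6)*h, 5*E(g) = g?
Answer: 1578/5 ≈ 315.60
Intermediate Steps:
E(g) = g/5
R = 6 (R = 6 + 0 = 6)
x(Y) = 6 + 12*Y/5 (x(Y) = 6 + 3*(Y - Y/5) = 6 + 3*(4*Y/5) = 6 + 12*Y/5)
L(h, K) = -72*h (L(h, K) = -2*6*6*h = -72*h)
x(-6)*(-29) + L(-1, 5) = (6 + (12/5)*(-6))*(-29) - 72*(-1) = (6 - 72/5)*(-29) + 72 = -42/5*(-29) + 72 = 1218/5 + 72 = 1578/5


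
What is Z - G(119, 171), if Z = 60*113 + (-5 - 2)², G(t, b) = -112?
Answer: 6941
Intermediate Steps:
Z = 6829 (Z = 6780 + (-7)² = 6780 + 49 = 6829)
Z - G(119, 171) = 6829 - 1*(-112) = 6829 + 112 = 6941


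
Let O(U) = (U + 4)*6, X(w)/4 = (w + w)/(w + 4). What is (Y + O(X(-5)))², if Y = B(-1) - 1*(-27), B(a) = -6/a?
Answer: 88209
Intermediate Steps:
X(w) = 8*w/(4 + w) (X(w) = 4*((w + w)/(w + 4)) = 4*((2*w)/(4 + w)) = 4*(2*w/(4 + w)) = 8*w/(4 + w))
Y = 33 (Y = -6/(-1) - 1*(-27) = -6*(-1) + 27 = 6 + 27 = 33)
O(U) = 24 + 6*U (O(U) = (4 + U)*6 = 24 + 6*U)
(Y + O(X(-5)))² = (33 + (24 + 6*(8*(-5)/(4 - 5))))² = (33 + (24 + 6*(8*(-5)/(-1))))² = (33 + (24 + 6*(8*(-5)*(-1))))² = (33 + (24 + 6*40))² = (33 + (24 + 240))² = (33 + 264)² = 297² = 88209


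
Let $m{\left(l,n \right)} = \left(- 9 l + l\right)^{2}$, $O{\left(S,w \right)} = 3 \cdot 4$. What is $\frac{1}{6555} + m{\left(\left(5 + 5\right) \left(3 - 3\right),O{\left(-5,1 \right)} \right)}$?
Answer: $\frac{1}{6555} \approx 0.00015256$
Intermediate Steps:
$O{\left(S,w \right)} = 12$
$m{\left(l,n \right)} = 64 l^{2}$ ($m{\left(l,n \right)} = \left(- 8 l\right)^{2} = 64 l^{2}$)
$\frac{1}{6555} + m{\left(\left(5 + 5\right) \left(3 - 3\right),O{\left(-5,1 \right)} \right)} = \frac{1}{6555} + 64 \left(\left(5 + 5\right) \left(3 - 3\right)\right)^{2} = \frac{1}{6555} + 64 \left(10 \cdot 0\right)^{2} = \frac{1}{6555} + 64 \cdot 0^{2} = \frac{1}{6555} + 64 \cdot 0 = \frac{1}{6555} + 0 = \frac{1}{6555}$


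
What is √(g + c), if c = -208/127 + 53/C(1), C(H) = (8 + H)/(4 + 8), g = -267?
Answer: I*√28737687/381 ≈ 14.07*I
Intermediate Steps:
C(H) = ⅔ + H/12 (C(H) = (8 + H)/12 = (8 + H)*(1/12) = ⅔ + H/12)
c = 26300/381 (c = -208/127 + 53/(⅔ + (1/12)*1) = -208*1/127 + 53/(⅔ + 1/12) = -208/127 + 53/(¾) = -208/127 + 53*(4/3) = -208/127 + 212/3 = 26300/381 ≈ 69.029)
√(g + c) = √(-267 + 26300/381) = √(-75427/381) = I*√28737687/381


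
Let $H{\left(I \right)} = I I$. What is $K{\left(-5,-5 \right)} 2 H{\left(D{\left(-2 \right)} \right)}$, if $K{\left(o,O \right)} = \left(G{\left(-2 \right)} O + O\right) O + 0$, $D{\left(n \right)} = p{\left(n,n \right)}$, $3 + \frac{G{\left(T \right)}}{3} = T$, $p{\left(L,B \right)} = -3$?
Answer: $-6300$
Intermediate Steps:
$G{\left(T \right)} = -9 + 3 T$
$D{\left(n \right)} = -3$
$H{\left(I \right)} = I^{2}$
$K{\left(o,O \right)} = - 14 O^{2}$ ($K{\left(o,O \right)} = \left(\left(-9 + 3 \left(-2\right)\right) O + O\right) O + 0 = \left(\left(-9 - 6\right) O + O\right) O + 0 = \left(- 15 O + O\right) O + 0 = - 14 O O + 0 = - 14 O^{2} + 0 = - 14 O^{2}$)
$K{\left(-5,-5 \right)} 2 H{\left(D{\left(-2 \right)} \right)} = - 14 \left(-5\right)^{2} \cdot 2 \left(-3\right)^{2} = \left(-14\right) 25 \cdot 2 \cdot 9 = \left(-350\right) 2 \cdot 9 = \left(-700\right) 9 = -6300$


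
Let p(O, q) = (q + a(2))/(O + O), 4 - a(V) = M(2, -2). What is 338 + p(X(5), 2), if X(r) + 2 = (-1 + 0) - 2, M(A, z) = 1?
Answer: 675/2 ≈ 337.50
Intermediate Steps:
X(r) = -5 (X(r) = -2 + ((-1 + 0) - 2) = -2 + (-1 - 2) = -2 - 3 = -5)
a(V) = 3 (a(V) = 4 - 1*1 = 4 - 1 = 3)
p(O, q) = (3 + q)/(2*O) (p(O, q) = (q + 3)/(O + O) = (3 + q)/((2*O)) = (3 + q)*(1/(2*O)) = (3 + q)/(2*O))
338 + p(X(5), 2) = 338 + (1/2)*(3 + 2)/(-5) = 338 + (1/2)*(-1/5)*5 = 338 - 1/2 = 675/2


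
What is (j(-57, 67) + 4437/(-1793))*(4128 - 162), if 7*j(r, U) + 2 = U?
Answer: 339037476/12551 ≈ 27013.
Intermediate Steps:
j(r, U) = -2/7 + U/7
(j(-57, 67) + 4437/(-1793))*(4128 - 162) = ((-2/7 + (⅐)*67) + 4437/(-1793))*(4128 - 162) = ((-2/7 + 67/7) + 4437*(-1/1793))*3966 = (65/7 - 4437/1793)*3966 = (85486/12551)*3966 = 339037476/12551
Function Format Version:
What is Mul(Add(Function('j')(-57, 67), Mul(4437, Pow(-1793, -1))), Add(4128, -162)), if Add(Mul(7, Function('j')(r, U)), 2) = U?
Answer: Rational(339037476, 12551) ≈ 27013.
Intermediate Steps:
Function('j')(r, U) = Add(Rational(-2, 7), Mul(Rational(1, 7), U))
Mul(Add(Function('j')(-57, 67), Mul(4437, Pow(-1793, -1))), Add(4128, -162)) = Mul(Add(Add(Rational(-2, 7), Mul(Rational(1, 7), 67)), Mul(4437, Pow(-1793, -1))), Add(4128, -162)) = Mul(Add(Add(Rational(-2, 7), Rational(67, 7)), Mul(4437, Rational(-1, 1793))), 3966) = Mul(Add(Rational(65, 7), Rational(-4437, 1793)), 3966) = Mul(Rational(85486, 12551), 3966) = Rational(339037476, 12551)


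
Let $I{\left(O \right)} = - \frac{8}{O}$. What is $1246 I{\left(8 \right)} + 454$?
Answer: $-792$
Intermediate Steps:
$1246 I{\left(8 \right)} + 454 = 1246 \left(- \frac{8}{8}\right) + 454 = 1246 \left(\left(-8\right) \frac{1}{8}\right) + 454 = 1246 \left(-1\right) + 454 = -1246 + 454 = -792$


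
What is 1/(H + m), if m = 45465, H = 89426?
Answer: 1/134891 ≈ 7.4134e-6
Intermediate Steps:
1/(H + m) = 1/(89426 + 45465) = 1/134891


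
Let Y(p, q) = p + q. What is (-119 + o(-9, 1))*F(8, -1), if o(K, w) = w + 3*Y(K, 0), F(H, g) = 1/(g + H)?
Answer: -145/7 ≈ -20.714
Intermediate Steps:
F(H, g) = 1/(H + g)
o(K, w) = w + 3*K (o(K, w) = w + 3*(K + 0) = w + 3*K)
(-119 + o(-9, 1))*F(8, -1) = (-119 + (1 + 3*(-9)))/(8 - 1) = (-119 + (1 - 27))/7 = (-119 - 26)*(⅐) = -145*⅐ = -145/7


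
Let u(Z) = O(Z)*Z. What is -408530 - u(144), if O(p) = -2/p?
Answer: -408528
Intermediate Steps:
u(Z) = -2 (u(Z) = (-2/Z)*Z = -2)
-408530 - u(144) = -408530 - 1*(-2) = -408530 + 2 = -408528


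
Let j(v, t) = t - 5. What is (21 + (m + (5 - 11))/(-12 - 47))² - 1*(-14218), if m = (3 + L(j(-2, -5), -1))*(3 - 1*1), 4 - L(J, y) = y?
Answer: 51003299/3481 ≈ 14652.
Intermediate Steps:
j(v, t) = -5 + t
L(J, y) = 4 - y
m = 16 (m = (3 + (4 - 1*(-1)))*(3 - 1*1) = (3 + (4 + 1))*(3 - 1) = (3 + 5)*2 = 8*2 = 16)
(21 + (m + (5 - 11))/(-12 - 47))² - 1*(-14218) = (21 + (16 + (5 - 11))/(-12 - 47))² - 1*(-14218) = (21 + (16 - 6)/(-59))² + 14218 = (21 + 10*(-1/59))² + 14218 = (21 - 10/59)² + 14218 = (1229/59)² + 14218 = 1510441/3481 + 14218 = 51003299/3481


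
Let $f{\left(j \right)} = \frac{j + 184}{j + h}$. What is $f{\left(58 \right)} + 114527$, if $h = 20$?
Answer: $\frac{4466674}{39} \approx 1.1453 \cdot 10^{5}$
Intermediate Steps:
$f{\left(j \right)} = \frac{184 + j}{20 + j}$ ($f{\left(j \right)} = \frac{j + 184}{j + 20} = \frac{184 + j}{20 + j}$)
$f{\left(58 \right)} + 114527 = \frac{184 + 58}{20 + 58} + 114527 = \frac{1}{78} \cdot 242 + 114527 = \frac{121}{39} + 114527 = \frac{4466674}{39}$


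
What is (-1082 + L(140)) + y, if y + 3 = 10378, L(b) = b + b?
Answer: 9573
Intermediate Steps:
L(b) = 2*b
y = 10375 (y = -3 + 10378 = 10375)
(-1082 + L(140)) + y = (-1082 + 2*140) + 10375 = (-1082 + 280) + 10375 = -802 + 10375 = 9573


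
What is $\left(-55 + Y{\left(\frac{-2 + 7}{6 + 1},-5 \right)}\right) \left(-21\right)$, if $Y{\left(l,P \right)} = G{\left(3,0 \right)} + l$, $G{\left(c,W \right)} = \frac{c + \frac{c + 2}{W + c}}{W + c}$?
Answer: $\frac{3322}{3} \approx 1107.3$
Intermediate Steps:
$G{\left(c,W \right)} = \frac{c + \frac{2 + c}{W + c}}{W + c}$
$Y{\left(l,P \right)} = \frac{14}{9} + l$ ($Y{\left(l,P \right)} = \frac{2 + 3 + 3^{2} + 0 \cdot 3}{\left(0 + 3\right)^{2}} + l = \frac{2 + 3 + 9 + 0}{9} + l = \frac{1}{9} \cdot 14 + l = \frac{14}{9} + l$)
$\left(-55 + Y{\left(\frac{-2 + 7}{6 + 1},-5 \right)}\right) \left(-21\right) = \left(-55 + \left(\frac{14}{9} + \frac{-2 + 7}{6 + 1}\right)\right) \left(-21\right) = \left(-55 + \left(\frac{14}{9} + \frac{5}{7}\right)\right) \left(-21\right) = \left(-55 + \frac{143}{63}\right) \left(-21\right) = \left(- \frac{3322}{63}\right) \left(-21\right) = \frac{3322}{3}$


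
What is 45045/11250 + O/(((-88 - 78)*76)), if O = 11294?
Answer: 2451279/788500 ≈ 3.1088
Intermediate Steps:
45045/11250 + O/(((-88 - 78)*76)) = 45045/11250 + 11294/(((-88 - 78)*76)) = 45045*(1/11250) + 11294/((-166*76)) = 1001/250 + 11294/(-12616) = 1001/250 + 11294*(-1/12616) = 1001/250 - 5647/6308 = 2451279/788500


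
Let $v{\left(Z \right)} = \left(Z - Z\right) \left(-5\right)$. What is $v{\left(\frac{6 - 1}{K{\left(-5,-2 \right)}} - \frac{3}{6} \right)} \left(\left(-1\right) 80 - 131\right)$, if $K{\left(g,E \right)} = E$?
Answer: $0$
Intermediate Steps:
$v{\left(Z \right)} = 0$ ($v{\left(Z \right)} = 0 \left(-5\right) = 0$)
$v{\left(\frac{6 - 1}{K{\left(-5,-2 \right)}} - \frac{3}{6} \right)} \left(\left(-1\right) 80 - 131\right) = 0 \left(\left(-1\right) 80 - 131\right) = 0 \left(-80 - 131\right) = 0 \left(-211\right) = 0$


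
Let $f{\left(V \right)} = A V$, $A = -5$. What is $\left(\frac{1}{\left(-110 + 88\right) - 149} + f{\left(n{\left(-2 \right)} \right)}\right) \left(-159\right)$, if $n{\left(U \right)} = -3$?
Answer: $- \frac{135892}{57} \approx -2384.1$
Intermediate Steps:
$f{\left(V \right)} = - 5 V$
$\left(\frac{1}{\left(-110 + 88\right) - 149} + f{\left(n{\left(-2 \right)} \right)}\right) \left(-159\right) = \left(\frac{1}{\left(-110 + 88\right) - 149} - -15\right) \left(-159\right) = \left(\frac{1}{-22 - 149} + 15\right) \left(-159\right) = \left(\frac{1}{-171} + 15\right) \left(-159\right) = \left(- \frac{1}{171} + 15\right) \left(-159\right) = \frac{2564}{171} \left(-159\right) = - \frac{135892}{57}$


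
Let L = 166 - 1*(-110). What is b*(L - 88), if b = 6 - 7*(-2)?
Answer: 3760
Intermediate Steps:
L = 276 (L = 166 + 110 = 276)
b = 20 (b = 6 + 14 = 20)
b*(L - 88) = 20*(276 - 88) = 20*188 = 3760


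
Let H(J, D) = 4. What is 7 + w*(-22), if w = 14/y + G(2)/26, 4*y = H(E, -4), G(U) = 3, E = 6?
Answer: -3946/13 ≈ -303.54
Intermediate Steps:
y = 1 (y = (¼)*4 = 1)
w = 367/26 (w = 14/1 + 3/26 = 14*1 + 3*(1/26) = 14 + 3/26 = 367/26 ≈ 14.115)
7 + w*(-22) = 7 + (367/26)*(-22) = 7 - 4037/13 = -3946/13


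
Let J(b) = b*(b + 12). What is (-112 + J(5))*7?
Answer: -189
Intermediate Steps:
J(b) = b*(12 + b)
(-112 + J(5))*7 = (-112 + 5*(12 + 5))*7 = (-112 + 5*17)*7 = (-112 + 85)*7 = -27*7 = -189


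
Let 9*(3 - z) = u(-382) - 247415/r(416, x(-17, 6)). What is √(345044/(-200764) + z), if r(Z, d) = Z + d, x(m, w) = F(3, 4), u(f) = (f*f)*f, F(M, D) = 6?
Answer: √25007561498621738386154/63541806 ≈ 2488.7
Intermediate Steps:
u(f) = f³ (u(f) = f²*f = f³)
x(m, w) = 6
z = 23523791305/3798 (z = 3 - ((-382)³ - 247415/(416 + 6))/9 = 3 - (-55742968 - 247415/422)/9 = 3 - ⅑*(-23523779911/422) = 3 + 23523779911/3798 = 23523791305/3798 ≈ 6.1937e+6)
√(345044/(-200764) + z) = √(345044/(-200764) + 23523791305/3798) = √(345044*(-1/200764) + 23523791305/3798) = √(-86261/50191 + 23523791305/3798) = √(1180682281769977/190625418) = √25007561498621738386154/63541806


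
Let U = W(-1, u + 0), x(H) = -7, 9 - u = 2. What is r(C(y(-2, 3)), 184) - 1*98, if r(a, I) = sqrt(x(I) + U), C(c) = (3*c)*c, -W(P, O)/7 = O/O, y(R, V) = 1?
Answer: -98 + I*sqrt(14) ≈ -98.0 + 3.7417*I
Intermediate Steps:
u = 7 (u = 9 - 1*2 = 9 - 2 = 7)
W(P, O) = -7 (W(P, O) = -7*O/O = -7*1 = -7)
C(c) = 3*c**2
U = -7
r(a, I) = I*sqrt(14) (r(a, I) = sqrt(-7 - 7) = sqrt(-14) = I*sqrt(14))
r(C(y(-2, 3)), 184) - 1*98 = I*sqrt(14) - 1*98 = I*sqrt(14) - 98 = -98 + I*sqrt(14)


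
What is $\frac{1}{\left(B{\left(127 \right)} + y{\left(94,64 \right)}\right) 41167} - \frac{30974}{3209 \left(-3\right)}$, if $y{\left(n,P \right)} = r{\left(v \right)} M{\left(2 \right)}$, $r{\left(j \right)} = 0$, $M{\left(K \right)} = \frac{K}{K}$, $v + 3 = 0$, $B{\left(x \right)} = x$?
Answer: $\frac{161938555193}{50331968043} \approx 3.2174$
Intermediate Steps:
$v = -3$ ($v = -3 + 0 = -3$)
$M{\left(K \right)} = 1$
$y{\left(n,P \right)} = 0$ ($y{\left(n,P \right)} = 0 \cdot 1 = 0$)
$\frac{1}{\left(B{\left(127 \right)} + y{\left(94,64 \right)}\right) 41167} - \frac{30974}{3209 \left(-3\right)} = \frac{1}{\left(127 + 0\right) 41167} - \frac{30974}{3209 \left(-3\right)} = \frac{1}{127} \cdot \frac{1}{41167} - \frac{30974}{-9627} = \frac{1}{127} \cdot \frac{1}{41167} - - \frac{30974}{9627} = \frac{1}{5228209} + \frac{30974}{9627} = \frac{161938555193}{50331968043}$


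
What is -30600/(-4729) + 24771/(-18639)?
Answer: 151070447/29381277 ≈ 5.1417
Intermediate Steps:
-30600/(-4729) + 24771/(-18639) = -30600*(-1/4729) + 24771*(-1/18639) = 30600/4729 - 8257/6213 = 151070447/29381277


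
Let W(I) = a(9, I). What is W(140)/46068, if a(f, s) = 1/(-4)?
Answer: -1/184272 ≈ -5.4268e-6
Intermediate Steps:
a(f, s) = -1/4
W(I) = -1/4
W(140)/46068 = -1/4/46068 = -1/4*1/46068 = -1/184272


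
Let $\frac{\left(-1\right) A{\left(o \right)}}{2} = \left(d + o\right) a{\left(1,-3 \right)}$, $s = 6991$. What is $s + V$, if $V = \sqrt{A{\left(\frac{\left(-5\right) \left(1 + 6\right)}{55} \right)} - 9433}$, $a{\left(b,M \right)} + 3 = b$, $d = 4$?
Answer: $6991 + \frac{i \sqrt{1139765}}{11} \approx 6991.0 + 97.054 i$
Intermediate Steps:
$a{\left(b,M \right)} = -3 + b$
$A{\left(o \right)} = 16 + 4 o$ ($A{\left(o \right)} = - 2 \left(4 + o\right) \left(-3 + 1\right) = - 2 \left(4 + o\right) \left(-2\right) = - 2 \left(-8 - 2 o\right) = 16 + 4 o$)
$V = \frac{i \sqrt{1139765}}{11}$ ($V = \sqrt{\left(16 + 4 \frac{\left(-5\right) \left(1 + 6\right)}{55}\right) - 9433} = \sqrt{\left(16 + 4 \left(-5\right) 7 \cdot \frac{1}{55}\right) - 9433} = \sqrt{\left(16 + 4 \left(\left(-35\right) \frac{1}{55}\right)\right) - 9433} = \sqrt{\left(16 + 4 \left(- \frac{7}{11}\right)\right) - 9433} = \sqrt{\left(16 - \frac{28}{11}\right) - 9433} = \sqrt{\frac{148}{11} - 9433} = \sqrt{- \frac{103615}{11}} = \frac{i \sqrt{1139765}}{11} \approx 97.054 i$)
$s + V = 6991 + \frac{i \sqrt{1139765}}{11}$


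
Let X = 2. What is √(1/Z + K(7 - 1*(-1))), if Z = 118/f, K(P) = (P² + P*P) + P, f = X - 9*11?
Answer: √1882218/118 ≈ 11.627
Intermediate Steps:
f = -97 (f = 2 - 9*11 = 2 - 99 = -97)
K(P) = P + 2*P² (K(P) = (P² + P²) + P = 2*P² + P = P + 2*P²)
Z = -118/97 (Z = 118/(-97) = 118*(-1/97) = -118/97 ≈ -1.2165)
√(1/Z + K(7 - 1*(-1))) = √(1/(-118/97) + (7 - 1*(-1))*(1 + 2*(7 - 1*(-1)))) = √(-97/118 + (7 + 1)*(1 + 2*(7 + 1))) = √(-97/118 + 8*(1 + 2*8)) = √(-97/118 + 8*(1 + 16)) = √(-97/118 + 8*17) = √(-97/118 + 136) = √(15951/118) = √1882218/118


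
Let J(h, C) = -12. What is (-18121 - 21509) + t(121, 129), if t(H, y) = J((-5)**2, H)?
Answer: -39642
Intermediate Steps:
t(H, y) = -12
(-18121 - 21509) + t(121, 129) = (-18121 - 21509) - 12 = -39630 - 12 = -39642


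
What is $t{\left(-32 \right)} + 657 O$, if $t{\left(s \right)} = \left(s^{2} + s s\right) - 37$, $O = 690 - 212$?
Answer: $316057$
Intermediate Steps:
$O = 478$ ($O = 690 - 212 = 478$)
$t{\left(s \right)} = -37 + 2 s^{2}$ ($t{\left(s \right)} = \left(s^{2} + s^{2}\right) - 37 = 2 s^{2} - 37 = -37 + 2 s^{2}$)
$t{\left(-32 \right)} + 657 O = \left(-37 + 2 \left(-32\right)^{2}\right) + 657 \cdot 478 = \left(-37 + 2 \cdot 1024\right) + 314046 = \left(-37 + 2048\right) + 314046 = 2011 + 314046 = 316057$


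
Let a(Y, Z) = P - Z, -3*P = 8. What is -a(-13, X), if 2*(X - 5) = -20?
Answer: -7/3 ≈ -2.3333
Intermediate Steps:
P = -8/3 (P = -⅓*8 = -8/3 ≈ -2.6667)
X = -5 (X = 5 + (½)*(-20) = 5 - 10 = -5)
a(Y, Z) = -8/3 - Z
-a(-13, X) = -(-8/3 - 1*(-5)) = -(-8/3 + 5) = -1*7/3 = -7/3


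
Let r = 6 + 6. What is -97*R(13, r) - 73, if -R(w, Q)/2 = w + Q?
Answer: 4777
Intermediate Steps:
r = 12
R(w, Q) = -2*Q - 2*w (R(w, Q) = -2*(w + Q) = -2*(Q + w) = -2*Q - 2*w)
-97*R(13, r) - 73 = -97*(-2*12 - 2*13) - 73 = -97*(-24 - 26) - 73 = -97*(-50) - 73 = 4850 - 73 = 4777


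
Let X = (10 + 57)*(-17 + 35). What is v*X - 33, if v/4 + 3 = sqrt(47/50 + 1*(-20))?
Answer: -14505 + 2412*I*sqrt(1906)/5 ≈ -14505.0 + 21061.0*I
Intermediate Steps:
v = -12 + 2*I*sqrt(1906)/5 (v = -12 + 4*sqrt(47/50 + 1*(-20)) = -12 + 4*sqrt(47*(1/50) - 20) = -12 + 4*sqrt(47/50 - 20) = -12 + 4*sqrt(-953/50) = -12 + 4*(I*sqrt(1906)/10) = -12 + 2*I*sqrt(1906)/5 ≈ -12.0 + 17.463*I)
X = 1206 (X = 67*18 = 1206)
v*X - 33 = (-12 + 2*I*sqrt(1906)/5)*1206 - 33 = (-14472 + 2412*I*sqrt(1906)/5) - 33 = -14505 + 2412*I*sqrt(1906)/5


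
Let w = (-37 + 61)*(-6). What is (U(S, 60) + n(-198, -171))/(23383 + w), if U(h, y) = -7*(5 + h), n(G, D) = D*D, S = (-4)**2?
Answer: 29094/23239 ≈ 1.2519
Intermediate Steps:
S = 16
w = -144 (w = 24*(-6) = -144)
n(G, D) = D**2
U(h, y) = -35 - 7*h
(U(S, 60) + n(-198, -171))/(23383 + w) = ((-35 - 7*16) + (-171)**2)/(23383 - 144) = ((-35 - 112) + 29241)/23239 = (-147 + 29241)*(1/23239) = 29094*(1/23239) = 29094/23239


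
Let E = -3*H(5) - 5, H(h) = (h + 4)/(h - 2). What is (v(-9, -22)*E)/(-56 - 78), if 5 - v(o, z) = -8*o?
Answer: -7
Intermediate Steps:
v(o, z) = 5 + 8*o (v(o, z) = 5 - (-8)*o = 5 + 8*o)
H(h) = (4 + h)/(-2 + h)
E = -14 (E = -3*(4 + 5)/(-2 + 5) - 5 = -3*9/3 - 5 = -9 - 5 = -14)
(v(-9, -22)*E)/(-56 - 78) = ((5 + 8*(-9))*(-14))/(-56 - 78) = ((5 - 72)*(-14))/(-134) = -(-1)*(-14)/2 = -1/134*938 = -7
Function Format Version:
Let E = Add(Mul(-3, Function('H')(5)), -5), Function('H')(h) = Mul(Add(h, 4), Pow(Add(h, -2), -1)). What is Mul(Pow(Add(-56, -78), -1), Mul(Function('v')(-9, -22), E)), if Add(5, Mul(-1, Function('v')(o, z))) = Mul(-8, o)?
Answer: -7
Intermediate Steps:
Function('v')(o, z) = Add(5, Mul(8, o)) (Function('v')(o, z) = Add(5, Mul(-1, Mul(-8, o))) = Add(5, Mul(8, o)))
Function('H')(h) = Mul(Pow(Add(-2, h), -1), Add(4, h)) (Function('H')(h) = Mul(Add(4, h), Pow(Add(-2, h), -1)) = Mul(Pow(Add(-2, h), -1), Add(4, h)))
E = -14 (E = Add(Mul(-3, Mul(Pow(Add(-2, 5), -1), Add(4, 5))), -5) = Add(Mul(-3, Mul(Pow(3, -1), 9)), -5) = Add(Mul(-3, Mul(Rational(1, 3), 9)), -5) = Add(Mul(-3, 3), -5) = Add(-9, -5) = -14)
Mul(Pow(Add(-56, -78), -1), Mul(Function('v')(-9, -22), E)) = Mul(Pow(Add(-56, -78), -1), Mul(Add(5, Mul(8, -9)), -14)) = Mul(Pow(-134, -1), Mul(Add(5, -72), -14)) = Mul(Rational(-1, 134), Mul(-67, -14)) = Mul(Rational(-1, 134), 938) = -7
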